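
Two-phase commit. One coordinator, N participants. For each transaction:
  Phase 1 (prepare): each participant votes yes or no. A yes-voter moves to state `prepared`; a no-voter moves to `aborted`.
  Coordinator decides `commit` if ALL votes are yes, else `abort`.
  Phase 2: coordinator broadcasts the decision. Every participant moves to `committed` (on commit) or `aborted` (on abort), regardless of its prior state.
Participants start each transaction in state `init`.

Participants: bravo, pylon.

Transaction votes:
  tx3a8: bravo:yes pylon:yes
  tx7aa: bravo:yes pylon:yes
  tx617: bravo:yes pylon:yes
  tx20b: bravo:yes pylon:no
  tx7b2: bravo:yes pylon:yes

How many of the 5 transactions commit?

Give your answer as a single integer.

tx3a8: all yes -> commit (commits=1)
tx7aa: all yes -> commit (commits=2)
tx617: all yes -> commit (commits=3)
tx20b: no from pylon -> abort (commits=3)
tx7b2: all yes -> commit (commits=4)

Answer: 4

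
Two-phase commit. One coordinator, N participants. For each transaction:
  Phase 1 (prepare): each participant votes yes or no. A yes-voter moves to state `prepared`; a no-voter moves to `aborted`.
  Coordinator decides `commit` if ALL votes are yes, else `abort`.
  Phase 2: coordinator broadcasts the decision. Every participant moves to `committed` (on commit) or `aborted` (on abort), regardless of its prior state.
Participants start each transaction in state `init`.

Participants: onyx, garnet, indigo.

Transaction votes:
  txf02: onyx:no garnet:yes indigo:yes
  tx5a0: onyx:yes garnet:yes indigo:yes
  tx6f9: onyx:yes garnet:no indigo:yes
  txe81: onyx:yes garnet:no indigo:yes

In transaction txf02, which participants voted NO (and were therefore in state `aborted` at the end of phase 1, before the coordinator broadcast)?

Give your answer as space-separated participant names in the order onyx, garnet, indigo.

Txn txf02 phase 1: onyx no -> aborted; garnet yes -> prepared; indigo yes -> prepared

Answer: onyx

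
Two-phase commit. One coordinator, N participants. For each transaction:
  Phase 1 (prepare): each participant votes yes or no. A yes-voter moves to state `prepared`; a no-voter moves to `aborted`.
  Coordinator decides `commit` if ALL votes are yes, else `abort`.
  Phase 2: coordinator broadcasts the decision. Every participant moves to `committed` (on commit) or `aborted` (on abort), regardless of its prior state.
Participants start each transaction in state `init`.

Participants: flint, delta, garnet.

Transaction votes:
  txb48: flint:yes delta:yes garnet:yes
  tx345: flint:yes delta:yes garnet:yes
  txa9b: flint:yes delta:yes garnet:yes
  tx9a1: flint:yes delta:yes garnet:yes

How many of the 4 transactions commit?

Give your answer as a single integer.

txb48: all yes -> commit (commits=1)
tx345: all yes -> commit (commits=2)
txa9b: all yes -> commit (commits=3)
tx9a1: all yes -> commit (commits=4)

Answer: 4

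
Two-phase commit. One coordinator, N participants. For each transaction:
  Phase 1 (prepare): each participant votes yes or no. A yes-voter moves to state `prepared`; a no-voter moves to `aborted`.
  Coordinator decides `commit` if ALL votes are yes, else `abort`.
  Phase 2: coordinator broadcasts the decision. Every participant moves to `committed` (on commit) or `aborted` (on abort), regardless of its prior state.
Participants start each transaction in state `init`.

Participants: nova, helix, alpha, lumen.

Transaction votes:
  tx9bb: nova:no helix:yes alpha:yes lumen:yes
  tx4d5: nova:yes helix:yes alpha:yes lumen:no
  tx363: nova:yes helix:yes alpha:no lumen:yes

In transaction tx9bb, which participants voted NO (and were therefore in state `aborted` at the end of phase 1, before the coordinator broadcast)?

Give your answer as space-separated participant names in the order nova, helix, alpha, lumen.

Txn tx9bb phase 1: nova no -> aborted; helix yes -> prepared; alpha yes -> prepared; lumen yes -> prepared

Answer: nova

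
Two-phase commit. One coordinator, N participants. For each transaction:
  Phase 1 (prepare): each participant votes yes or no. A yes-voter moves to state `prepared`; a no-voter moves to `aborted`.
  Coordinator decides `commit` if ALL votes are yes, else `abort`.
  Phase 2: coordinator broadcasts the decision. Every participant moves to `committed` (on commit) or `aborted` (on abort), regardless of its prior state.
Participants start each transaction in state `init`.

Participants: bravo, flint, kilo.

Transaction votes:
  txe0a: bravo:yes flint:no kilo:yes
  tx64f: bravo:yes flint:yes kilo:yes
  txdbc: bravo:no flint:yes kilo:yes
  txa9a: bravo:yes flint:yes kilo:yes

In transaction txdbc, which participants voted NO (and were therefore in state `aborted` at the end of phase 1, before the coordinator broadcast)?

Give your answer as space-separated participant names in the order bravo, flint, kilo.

Answer: bravo

Derivation:
Txn txdbc phase 1: bravo no -> aborted; flint yes -> prepared; kilo yes -> prepared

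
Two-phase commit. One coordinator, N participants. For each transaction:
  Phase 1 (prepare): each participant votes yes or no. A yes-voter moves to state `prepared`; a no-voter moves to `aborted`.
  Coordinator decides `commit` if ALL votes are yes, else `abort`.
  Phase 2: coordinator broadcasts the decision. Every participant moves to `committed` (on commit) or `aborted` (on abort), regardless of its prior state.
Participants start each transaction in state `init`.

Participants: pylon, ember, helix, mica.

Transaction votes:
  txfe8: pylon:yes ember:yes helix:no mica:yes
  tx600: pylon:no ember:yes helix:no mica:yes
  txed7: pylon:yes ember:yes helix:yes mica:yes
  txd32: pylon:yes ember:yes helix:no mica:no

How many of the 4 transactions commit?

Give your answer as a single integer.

Answer: 1

Derivation:
txfe8: no from helix -> abort (commits=0)
tx600: no from pylon, helix -> abort (commits=0)
txed7: all yes -> commit (commits=1)
txd32: no from helix, mica -> abort (commits=1)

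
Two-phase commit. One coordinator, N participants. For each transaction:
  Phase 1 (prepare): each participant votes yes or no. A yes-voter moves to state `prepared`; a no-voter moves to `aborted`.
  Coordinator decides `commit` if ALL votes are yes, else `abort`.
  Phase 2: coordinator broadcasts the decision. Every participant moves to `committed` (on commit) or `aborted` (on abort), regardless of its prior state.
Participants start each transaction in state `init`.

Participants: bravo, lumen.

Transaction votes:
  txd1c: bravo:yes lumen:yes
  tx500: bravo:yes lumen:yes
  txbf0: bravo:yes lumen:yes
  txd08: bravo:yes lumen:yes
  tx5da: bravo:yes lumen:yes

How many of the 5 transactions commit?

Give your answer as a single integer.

Answer: 5

Derivation:
txd1c: all yes -> commit (commits=1)
tx500: all yes -> commit (commits=2)
txbf0: all yes -> commit (commits=3)
txd08: all yes -> commit (commits=4)
tx5da: all yes -> commit (commits=5)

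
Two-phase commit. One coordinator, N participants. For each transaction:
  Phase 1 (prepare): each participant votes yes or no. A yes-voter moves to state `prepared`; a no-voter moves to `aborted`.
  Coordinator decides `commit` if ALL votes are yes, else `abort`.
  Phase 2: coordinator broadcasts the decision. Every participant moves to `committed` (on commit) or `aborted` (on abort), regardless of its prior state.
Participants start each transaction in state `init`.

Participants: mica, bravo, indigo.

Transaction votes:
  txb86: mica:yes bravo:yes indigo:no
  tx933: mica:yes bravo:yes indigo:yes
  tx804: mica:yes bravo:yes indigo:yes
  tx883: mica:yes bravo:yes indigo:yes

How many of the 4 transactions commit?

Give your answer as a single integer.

Answer: 3

Derivation:
txb86: no from indigo -> abort (commits=0)
tx933: all yes -> commit (commits=1)
tx804: all yes -> commit (commits=2)
tx883: all yes -> commit (commits=3)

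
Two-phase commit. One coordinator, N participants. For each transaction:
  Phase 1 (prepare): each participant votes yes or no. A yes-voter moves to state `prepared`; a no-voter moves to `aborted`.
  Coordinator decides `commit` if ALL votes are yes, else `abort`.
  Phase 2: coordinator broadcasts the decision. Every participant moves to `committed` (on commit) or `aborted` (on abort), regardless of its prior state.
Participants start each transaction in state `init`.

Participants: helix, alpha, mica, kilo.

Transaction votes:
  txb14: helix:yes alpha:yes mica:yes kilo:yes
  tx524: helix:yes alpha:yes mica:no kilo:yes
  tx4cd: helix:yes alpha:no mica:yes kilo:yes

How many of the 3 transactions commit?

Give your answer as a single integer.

txb14: all yes -> commit (commits=1)
tx524: no from mica -> abort (commits=1)
tx4cd: no from alpha -> abort (commits=1)

Answer: 1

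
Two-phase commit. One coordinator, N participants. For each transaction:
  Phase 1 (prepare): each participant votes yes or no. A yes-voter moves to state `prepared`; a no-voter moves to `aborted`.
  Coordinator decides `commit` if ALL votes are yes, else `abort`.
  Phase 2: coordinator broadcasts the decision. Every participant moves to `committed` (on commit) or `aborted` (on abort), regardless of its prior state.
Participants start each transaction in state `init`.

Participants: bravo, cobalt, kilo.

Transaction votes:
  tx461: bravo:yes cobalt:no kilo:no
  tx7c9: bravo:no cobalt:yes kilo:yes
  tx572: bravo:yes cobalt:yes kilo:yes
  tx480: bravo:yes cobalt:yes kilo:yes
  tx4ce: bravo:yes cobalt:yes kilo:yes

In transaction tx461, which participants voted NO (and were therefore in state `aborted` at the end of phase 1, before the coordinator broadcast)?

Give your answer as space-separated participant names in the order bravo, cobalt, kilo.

Answer: cobalt kilo

Derivation:
Txn tx461 phase 1: bravo yes -> prepared; cobalt no -> aborted; kilo no -> aborted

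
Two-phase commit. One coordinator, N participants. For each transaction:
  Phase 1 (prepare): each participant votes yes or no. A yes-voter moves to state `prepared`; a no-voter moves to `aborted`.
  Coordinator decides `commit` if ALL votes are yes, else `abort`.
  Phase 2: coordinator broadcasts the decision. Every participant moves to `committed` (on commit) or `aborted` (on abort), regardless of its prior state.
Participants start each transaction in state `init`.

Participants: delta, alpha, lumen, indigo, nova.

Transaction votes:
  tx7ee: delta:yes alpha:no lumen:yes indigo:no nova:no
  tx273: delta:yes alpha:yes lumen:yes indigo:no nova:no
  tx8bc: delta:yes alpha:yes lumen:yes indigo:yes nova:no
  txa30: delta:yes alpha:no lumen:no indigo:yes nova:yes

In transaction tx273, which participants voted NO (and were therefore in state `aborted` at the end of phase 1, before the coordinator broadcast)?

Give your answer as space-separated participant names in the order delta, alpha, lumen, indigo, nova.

Txn tx273 phase 1: delta yes -> prepared; alpha yes -> prepared; lumen yes -> prepared; indigo no -> aborted; nova no -> aborted

Answer: indigo nova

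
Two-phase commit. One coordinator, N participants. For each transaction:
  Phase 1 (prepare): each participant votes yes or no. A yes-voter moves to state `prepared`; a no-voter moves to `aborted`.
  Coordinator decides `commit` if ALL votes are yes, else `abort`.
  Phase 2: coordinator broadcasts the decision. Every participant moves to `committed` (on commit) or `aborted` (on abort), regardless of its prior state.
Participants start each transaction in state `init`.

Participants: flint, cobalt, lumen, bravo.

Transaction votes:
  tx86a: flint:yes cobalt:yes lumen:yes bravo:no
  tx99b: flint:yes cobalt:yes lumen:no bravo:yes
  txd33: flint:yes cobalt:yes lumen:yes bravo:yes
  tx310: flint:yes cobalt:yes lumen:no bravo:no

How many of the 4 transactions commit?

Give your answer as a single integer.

Answer: 1

Derivation:
tx86a: no from bravo -> abort (commits=0)
tx99b: no from lumen -> abort (commits=0)
txd33: all yes -> commit (commits=1)
tx310: no from lumen, bravo -> abort (commits=1)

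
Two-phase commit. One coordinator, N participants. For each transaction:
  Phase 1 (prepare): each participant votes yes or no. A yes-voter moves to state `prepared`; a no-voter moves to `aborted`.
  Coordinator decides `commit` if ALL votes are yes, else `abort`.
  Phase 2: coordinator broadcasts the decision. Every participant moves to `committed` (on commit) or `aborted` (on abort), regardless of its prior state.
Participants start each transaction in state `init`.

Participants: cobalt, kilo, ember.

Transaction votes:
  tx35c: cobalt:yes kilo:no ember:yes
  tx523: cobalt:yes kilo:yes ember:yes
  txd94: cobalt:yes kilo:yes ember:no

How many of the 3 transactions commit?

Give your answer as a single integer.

Answer: 1

Derivation:
tx35c: no from kilo -> abort (commits=0)
tx523: all yes -> commit (commits=1)
txd94: no from ember -> abort (commits=1)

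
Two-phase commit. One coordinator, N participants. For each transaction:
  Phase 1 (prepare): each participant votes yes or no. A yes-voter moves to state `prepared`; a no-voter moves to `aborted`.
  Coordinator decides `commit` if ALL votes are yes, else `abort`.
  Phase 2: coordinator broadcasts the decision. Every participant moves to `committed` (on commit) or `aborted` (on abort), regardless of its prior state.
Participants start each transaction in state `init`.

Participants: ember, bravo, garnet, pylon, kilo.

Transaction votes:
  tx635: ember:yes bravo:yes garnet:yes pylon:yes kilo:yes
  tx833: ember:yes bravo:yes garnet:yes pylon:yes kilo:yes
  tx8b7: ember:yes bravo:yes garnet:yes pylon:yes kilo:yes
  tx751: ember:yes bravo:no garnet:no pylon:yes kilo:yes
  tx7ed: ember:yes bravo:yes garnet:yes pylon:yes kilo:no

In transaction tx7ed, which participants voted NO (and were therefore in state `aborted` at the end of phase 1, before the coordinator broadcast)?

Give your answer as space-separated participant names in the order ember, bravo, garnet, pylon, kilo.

Answer: kilo

Derivation:
Txn tx7ed phase 1: ember yes -> prepared; bravo yes -> prepared; garnet yes -> prepared; pylon yes -> prepared; kilo no -> aborted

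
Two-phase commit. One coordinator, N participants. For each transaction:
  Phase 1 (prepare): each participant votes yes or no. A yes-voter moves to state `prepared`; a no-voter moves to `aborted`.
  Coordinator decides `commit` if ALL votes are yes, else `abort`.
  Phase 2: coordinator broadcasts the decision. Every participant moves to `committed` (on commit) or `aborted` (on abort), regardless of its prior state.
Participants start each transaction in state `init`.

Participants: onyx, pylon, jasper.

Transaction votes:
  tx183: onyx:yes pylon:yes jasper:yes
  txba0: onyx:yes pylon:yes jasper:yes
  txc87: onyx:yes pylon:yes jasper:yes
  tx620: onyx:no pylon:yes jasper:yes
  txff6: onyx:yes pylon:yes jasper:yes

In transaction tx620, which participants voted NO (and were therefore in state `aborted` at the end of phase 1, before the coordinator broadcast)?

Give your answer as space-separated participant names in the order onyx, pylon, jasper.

Txn tx620 phase 1: onyx no -> aborted; pylon yes -> prepared; jasper yes -> prepared

Answer: onyx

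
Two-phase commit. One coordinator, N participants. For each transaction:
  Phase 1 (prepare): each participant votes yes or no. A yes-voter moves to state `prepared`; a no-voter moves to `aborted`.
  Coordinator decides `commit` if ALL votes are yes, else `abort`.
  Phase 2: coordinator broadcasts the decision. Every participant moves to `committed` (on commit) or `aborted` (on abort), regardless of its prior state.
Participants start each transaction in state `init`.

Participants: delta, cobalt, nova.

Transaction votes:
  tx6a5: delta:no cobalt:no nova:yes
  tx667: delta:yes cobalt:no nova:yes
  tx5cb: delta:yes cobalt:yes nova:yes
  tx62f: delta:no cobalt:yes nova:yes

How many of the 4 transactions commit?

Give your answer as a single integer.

tx6a5: no from delta, cobalt -> abort (commits=0)
tx667: no from cobalt -> abort (commits=0)
tx5cb: all yes -> commit (commits=1)
tx62f: no from delta -> abort (commits=1)

Answer: 1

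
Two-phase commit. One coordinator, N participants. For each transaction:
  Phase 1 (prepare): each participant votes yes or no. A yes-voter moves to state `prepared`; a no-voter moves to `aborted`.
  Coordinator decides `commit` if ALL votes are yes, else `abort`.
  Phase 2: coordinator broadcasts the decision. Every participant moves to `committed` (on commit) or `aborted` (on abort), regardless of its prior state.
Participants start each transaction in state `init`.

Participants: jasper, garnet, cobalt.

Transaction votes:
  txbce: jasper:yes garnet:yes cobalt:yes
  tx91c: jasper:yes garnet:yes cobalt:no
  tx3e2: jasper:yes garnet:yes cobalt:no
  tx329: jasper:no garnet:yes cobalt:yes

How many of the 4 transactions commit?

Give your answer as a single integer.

Answer: 1

Derivation:
txbce: all yes -> commit (commits=1)
tx91c: no from cobalt -> abort (commits=1)
tx3e2: no from cobalt -> abort (commits=1)
tx329: no from jasper -> abort (commits=1)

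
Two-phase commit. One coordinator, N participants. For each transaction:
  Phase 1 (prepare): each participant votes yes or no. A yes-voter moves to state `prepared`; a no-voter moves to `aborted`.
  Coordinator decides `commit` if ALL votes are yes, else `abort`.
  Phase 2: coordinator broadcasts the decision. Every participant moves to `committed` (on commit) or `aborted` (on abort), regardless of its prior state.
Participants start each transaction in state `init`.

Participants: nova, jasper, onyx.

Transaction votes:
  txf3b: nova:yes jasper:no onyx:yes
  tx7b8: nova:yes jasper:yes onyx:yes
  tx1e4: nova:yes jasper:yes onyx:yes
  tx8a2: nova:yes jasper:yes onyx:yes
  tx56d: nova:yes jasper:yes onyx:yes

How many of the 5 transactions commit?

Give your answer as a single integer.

Answer: 4

Derivation:
txf3b: no from jasper -> abort (commits=0)
tx7b8: all yes -> commit (commits=1)
tx1e4: all yes -> commit (commits=2)
tx8a2: all yes -> commit (commits=3)
tx56d: all yes -> commit (commits=4)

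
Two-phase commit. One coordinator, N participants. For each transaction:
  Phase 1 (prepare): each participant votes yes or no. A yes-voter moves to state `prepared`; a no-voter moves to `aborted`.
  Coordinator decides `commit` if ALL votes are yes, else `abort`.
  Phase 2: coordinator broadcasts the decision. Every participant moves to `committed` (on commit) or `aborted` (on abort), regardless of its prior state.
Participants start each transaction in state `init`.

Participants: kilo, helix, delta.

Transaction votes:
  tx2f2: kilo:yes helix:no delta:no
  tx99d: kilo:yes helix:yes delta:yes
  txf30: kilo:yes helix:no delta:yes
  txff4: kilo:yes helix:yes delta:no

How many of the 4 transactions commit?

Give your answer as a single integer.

Answer: 1

Derivation:
tx2f2: no from helix, delta -> abort (commits=0)
tx99d: all yes -> commit (commits=1)
txf30: no from helix -> abort (commits=1)
txff4: no from delta -> abort (commits=1)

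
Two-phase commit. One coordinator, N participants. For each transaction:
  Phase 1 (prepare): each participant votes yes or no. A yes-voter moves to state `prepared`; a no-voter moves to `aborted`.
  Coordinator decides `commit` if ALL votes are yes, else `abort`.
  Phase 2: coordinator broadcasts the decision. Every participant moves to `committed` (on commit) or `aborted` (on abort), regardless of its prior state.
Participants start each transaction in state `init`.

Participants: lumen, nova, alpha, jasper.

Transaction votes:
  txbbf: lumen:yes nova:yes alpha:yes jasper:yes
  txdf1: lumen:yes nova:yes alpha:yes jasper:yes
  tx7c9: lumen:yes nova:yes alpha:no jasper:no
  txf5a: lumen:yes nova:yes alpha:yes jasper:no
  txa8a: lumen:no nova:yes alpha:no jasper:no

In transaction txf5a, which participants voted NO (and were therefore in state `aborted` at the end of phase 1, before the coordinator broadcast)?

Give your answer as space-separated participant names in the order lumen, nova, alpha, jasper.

Txn txf5a phase 1: lumen yes -> prepared; nova yes -> prepared; alpha yes -> prepared; jasper no -> aborted

Answer: jasper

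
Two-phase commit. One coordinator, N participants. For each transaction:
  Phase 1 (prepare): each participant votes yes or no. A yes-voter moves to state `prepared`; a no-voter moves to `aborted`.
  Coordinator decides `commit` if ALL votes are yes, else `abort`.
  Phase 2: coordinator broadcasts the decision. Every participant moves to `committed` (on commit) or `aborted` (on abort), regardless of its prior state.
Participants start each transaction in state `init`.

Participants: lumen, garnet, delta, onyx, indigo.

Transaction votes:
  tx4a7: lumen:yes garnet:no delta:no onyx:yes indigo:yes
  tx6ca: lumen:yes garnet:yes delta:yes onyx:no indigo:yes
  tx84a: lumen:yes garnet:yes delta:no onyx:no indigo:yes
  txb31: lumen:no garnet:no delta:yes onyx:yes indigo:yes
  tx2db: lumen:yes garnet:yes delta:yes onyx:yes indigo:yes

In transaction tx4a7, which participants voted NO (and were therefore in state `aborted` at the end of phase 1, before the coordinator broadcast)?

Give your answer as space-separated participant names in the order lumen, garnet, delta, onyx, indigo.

Answer: garnet delta

Derivation:
Txn tx4a7 phase 1: lumen yes -> prepared; garnet no -> aborted; delta no -> aborted; onyx yes -> prepared; indigo yes -> prepared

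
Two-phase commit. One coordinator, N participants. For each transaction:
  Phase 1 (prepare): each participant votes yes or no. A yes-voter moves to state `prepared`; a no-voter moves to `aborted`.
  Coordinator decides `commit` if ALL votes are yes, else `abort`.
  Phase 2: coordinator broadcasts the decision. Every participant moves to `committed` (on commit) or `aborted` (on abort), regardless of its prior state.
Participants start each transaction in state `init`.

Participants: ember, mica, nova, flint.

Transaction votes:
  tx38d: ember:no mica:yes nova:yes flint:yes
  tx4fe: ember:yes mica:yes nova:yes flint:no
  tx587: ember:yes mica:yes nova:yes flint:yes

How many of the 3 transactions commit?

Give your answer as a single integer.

Answer: 1

Derivation:
tx38d: no from ember -> abort (commits=0)
tx4fe: no from flint -> abort (commits=0)
tx587: all yes -> commit (commits=1)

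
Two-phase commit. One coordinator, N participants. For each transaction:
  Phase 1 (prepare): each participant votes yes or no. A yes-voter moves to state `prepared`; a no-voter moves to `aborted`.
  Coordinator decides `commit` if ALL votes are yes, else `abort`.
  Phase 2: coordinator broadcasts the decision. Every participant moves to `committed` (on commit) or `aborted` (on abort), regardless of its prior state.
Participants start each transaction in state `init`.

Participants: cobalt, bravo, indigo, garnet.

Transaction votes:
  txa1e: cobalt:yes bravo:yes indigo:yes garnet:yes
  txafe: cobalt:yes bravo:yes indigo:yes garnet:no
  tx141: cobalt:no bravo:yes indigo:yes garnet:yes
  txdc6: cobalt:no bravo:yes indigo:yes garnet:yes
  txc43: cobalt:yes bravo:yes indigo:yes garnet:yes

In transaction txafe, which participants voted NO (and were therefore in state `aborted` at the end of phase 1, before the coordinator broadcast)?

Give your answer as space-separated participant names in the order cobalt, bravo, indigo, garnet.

Txn txafe phase 1: cobalt yes -> prepared; bravo yes -> prepared; indigo yes -> prepared; garnet no -> aborted

Answer: garnet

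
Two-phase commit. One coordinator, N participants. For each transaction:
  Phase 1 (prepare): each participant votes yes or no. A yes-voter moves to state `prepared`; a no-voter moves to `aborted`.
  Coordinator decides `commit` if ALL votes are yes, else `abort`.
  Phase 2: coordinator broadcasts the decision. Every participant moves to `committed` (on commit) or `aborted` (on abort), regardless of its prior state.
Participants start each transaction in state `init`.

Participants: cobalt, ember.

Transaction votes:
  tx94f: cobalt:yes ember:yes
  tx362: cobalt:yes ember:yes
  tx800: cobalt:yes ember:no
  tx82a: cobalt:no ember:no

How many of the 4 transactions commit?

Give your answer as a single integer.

Answer: 2

Derivation:
tx94f: all yes -> commit (commits=1)
tx362: all yes -> commit (commits=2)
tx800: no from ember -> abort (commits=2)
tx82a: no from cobalt, ember -> abort (commits=2)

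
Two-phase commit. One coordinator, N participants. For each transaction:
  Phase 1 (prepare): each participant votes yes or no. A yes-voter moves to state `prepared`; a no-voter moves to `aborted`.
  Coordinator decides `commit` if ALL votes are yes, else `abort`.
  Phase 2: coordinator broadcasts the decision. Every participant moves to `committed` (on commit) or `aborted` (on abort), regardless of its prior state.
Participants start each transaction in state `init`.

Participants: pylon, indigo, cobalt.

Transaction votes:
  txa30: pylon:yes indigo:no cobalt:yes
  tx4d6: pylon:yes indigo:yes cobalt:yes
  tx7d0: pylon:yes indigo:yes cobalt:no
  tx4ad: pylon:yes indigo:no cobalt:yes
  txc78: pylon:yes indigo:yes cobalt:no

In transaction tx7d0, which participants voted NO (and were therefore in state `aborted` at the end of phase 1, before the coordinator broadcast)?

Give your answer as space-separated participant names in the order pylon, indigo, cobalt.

Txn tx7d0 phase 1: pylon yes -> prepared; indigo yes -> prepared; cobalt no -> aborted

Answer: cobalt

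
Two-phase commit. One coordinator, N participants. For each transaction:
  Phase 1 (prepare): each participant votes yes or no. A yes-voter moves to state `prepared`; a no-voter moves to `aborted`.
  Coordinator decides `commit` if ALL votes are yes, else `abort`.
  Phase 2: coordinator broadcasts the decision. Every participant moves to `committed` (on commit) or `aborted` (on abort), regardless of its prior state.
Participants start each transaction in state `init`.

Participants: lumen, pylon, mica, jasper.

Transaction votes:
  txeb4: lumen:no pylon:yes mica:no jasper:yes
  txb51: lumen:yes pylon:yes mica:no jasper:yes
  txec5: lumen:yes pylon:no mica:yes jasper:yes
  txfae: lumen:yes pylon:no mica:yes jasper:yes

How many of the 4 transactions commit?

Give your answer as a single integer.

txeb4: no from lumen, mica -> abort (commits=0)
txb51: no from mica -> abort (commits=0)
txec5: no from pylon -> abort (commits=0)
txfae: no from pylon -> abort (commits=0)

Answer: 0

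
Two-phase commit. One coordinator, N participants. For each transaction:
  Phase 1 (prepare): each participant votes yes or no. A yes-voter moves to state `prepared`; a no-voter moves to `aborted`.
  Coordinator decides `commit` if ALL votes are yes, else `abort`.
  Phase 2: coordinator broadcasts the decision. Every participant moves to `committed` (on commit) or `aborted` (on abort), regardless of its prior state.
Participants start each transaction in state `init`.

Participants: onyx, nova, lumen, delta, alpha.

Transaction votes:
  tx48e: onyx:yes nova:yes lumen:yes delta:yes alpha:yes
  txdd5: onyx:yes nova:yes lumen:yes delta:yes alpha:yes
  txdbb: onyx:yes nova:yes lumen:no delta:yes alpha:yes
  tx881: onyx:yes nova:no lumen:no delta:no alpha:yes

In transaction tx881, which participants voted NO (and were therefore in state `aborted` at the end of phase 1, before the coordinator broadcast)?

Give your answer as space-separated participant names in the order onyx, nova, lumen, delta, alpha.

Txn tx881 phase 1: onyx yes -> prepared; nova no -> aborted; lumen no -> aborted; delta no -> aborted; alpha yes -> prepared

Answer: nova lumen delta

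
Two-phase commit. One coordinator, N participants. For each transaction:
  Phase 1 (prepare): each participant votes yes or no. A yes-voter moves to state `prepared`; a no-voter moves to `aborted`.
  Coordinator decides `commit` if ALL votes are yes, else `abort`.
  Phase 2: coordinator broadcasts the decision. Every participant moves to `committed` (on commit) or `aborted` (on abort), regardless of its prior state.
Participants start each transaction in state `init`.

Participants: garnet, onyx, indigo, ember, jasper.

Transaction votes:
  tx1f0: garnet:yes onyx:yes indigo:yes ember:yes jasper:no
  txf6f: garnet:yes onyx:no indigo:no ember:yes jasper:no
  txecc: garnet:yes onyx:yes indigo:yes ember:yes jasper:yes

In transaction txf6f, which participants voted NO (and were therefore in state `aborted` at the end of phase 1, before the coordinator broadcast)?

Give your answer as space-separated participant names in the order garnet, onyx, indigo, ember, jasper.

Txn txf6f phase 1: garnet yes -> prepared; onyx no -> aborted; indigo no -> aborted; ember yes -> prepared; jasper no -> aborted

Answer: onyx indigo jasper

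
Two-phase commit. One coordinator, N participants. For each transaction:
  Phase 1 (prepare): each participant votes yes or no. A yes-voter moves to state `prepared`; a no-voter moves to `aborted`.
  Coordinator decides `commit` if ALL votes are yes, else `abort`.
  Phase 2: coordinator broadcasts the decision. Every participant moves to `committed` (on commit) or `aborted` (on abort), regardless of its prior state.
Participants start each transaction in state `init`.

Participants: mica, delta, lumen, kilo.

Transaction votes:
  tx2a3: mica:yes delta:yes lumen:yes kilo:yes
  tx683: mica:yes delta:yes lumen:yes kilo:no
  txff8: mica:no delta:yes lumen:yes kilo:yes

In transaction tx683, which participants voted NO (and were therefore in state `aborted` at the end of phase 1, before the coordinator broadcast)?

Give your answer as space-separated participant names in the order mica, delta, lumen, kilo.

Answer: kilo

Derivation:
Txn tx683 phase 1: mica yes -> prepared; delta yes -> prepared; lumen yes -> prepared; kilo no -> aborted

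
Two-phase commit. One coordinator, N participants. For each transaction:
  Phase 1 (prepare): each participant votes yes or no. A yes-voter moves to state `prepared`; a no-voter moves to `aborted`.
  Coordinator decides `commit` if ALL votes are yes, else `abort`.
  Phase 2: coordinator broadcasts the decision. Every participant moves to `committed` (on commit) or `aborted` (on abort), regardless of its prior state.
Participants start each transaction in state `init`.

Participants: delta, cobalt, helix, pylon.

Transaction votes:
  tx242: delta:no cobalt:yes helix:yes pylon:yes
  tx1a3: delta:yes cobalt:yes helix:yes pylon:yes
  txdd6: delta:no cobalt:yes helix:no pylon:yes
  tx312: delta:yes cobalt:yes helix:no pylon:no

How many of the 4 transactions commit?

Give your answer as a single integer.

Answer: 1

Derivation:
tx242: no from delta -> abort (commits=0)
tx1a3: all yes -> commit (commits=1)
txdd6: no from delta, helix -> abort (commits=1)
tx312: no from helix, pylon -> abort (commits=1)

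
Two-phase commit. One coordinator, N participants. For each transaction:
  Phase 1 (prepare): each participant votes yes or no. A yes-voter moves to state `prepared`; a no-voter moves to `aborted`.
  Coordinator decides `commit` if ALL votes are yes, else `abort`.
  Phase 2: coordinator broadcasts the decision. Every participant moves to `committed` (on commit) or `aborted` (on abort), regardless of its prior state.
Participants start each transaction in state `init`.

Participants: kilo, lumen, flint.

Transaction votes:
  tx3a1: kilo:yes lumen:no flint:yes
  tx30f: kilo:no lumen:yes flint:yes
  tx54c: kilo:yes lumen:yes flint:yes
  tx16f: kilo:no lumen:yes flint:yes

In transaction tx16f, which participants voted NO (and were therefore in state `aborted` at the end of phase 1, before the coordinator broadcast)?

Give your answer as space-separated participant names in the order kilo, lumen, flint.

Answer: kilo

Derivation:
Txn tx16f phase 1: kilo no -> aborted; lumen yes -> prepared; flint yes -> prepared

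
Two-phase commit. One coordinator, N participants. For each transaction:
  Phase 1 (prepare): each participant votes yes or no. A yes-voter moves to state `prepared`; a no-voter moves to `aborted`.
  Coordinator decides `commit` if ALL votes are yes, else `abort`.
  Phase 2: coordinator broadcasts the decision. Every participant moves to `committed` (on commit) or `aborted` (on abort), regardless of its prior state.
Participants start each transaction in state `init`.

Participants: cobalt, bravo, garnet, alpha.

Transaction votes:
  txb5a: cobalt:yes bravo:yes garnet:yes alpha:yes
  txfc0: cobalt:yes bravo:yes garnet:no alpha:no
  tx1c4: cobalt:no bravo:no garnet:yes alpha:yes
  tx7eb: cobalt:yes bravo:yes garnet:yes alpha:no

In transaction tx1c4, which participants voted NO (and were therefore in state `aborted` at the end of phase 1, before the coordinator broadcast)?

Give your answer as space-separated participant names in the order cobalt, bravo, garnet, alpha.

Txn tx1c4 phase 1: cobalt no -> aborted; bravo no -> aborted; garnet yes -> prepared; alpha yes -> prepared

Answer: cobalt bravo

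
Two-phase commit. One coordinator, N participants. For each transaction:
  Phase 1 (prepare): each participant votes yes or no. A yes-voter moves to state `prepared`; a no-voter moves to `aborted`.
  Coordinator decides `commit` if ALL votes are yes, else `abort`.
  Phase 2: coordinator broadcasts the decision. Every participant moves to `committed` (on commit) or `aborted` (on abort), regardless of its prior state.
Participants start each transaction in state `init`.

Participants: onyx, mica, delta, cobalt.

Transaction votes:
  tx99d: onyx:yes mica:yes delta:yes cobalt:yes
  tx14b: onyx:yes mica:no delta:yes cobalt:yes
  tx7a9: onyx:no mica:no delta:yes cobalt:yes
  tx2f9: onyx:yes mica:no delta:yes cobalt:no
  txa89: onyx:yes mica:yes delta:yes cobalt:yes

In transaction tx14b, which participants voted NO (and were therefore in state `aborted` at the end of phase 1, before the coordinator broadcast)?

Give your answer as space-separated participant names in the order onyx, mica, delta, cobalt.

Answer: mica

Derivation:
Txn tx14b phase 1: onyx yes -> prepared; mica no -> aborted; delta yes -> prepared; cobalt yes -> prepared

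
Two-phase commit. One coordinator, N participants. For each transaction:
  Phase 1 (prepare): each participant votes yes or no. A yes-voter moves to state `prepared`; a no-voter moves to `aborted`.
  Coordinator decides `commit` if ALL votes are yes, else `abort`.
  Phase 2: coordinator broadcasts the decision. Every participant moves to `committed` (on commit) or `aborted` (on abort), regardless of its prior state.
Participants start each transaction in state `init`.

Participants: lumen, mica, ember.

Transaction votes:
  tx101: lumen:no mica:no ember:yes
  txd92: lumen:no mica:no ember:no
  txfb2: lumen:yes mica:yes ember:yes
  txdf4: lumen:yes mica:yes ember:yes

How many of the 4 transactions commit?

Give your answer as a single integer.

tx101: no from lumen, mica -> abort (commits=0)
txd92: no from lumen, mica, ember -> abort (commits=0)
txfb2: all yes -> commit (commits=1)
txdf4: all yes -> commit (commits=2)

Answer: 2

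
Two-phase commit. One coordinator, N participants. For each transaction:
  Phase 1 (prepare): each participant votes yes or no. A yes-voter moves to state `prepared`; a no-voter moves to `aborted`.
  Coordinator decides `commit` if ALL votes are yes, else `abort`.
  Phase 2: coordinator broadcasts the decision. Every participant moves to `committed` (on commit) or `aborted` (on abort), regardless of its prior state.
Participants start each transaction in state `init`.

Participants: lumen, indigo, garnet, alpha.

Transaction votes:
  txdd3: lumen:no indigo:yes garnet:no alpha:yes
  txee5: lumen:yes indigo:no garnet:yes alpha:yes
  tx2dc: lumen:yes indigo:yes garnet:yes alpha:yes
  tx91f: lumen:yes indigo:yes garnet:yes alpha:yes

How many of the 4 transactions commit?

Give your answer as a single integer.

Answer: 2

Derivation:
txdd3: no from lumen, garnet -> abort (commits=0)
txee5: no from indigo -> abort (commits=0)
tx2dc: all yes -> commit (commits=1)
tx91f: all yes -> commit (commits=2)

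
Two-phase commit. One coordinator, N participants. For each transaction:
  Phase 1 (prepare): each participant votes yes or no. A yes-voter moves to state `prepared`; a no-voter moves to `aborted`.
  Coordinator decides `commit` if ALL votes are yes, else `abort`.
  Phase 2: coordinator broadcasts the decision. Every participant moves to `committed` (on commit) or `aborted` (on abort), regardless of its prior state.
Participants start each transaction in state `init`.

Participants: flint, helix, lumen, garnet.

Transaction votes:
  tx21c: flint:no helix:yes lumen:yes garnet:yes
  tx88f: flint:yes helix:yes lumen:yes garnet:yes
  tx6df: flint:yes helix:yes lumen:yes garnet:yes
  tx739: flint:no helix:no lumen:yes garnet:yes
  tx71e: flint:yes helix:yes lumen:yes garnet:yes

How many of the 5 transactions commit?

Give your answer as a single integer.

tx21c: no from flint -> abort (commits=0)
tx88f: all yes -> commit (commits=1)
tx6df: all yes -> commit (commits=2)
tx739: no from flint, helix -> abort (commits=2)
tx71e: all yes -> commit (commits=3)

Answer: 3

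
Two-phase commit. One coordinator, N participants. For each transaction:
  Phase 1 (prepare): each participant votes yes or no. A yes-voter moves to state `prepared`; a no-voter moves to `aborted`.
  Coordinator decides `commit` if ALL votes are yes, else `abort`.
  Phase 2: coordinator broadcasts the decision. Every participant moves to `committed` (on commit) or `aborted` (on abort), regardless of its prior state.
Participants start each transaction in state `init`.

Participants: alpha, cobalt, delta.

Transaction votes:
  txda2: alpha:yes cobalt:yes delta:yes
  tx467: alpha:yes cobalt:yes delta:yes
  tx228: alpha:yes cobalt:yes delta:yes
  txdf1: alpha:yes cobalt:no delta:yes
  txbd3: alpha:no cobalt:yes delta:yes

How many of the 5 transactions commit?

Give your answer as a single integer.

Answer: 3

Derivation:
txda2: all yes -> commit (commits=1)
tx467: all yes -> commit (commits=2)
tx228: all yes -> commit (commits=3)
txdf1: no from cobalt -> abort (commits=3)
txbd3: no from alpha -> abort (commits=3)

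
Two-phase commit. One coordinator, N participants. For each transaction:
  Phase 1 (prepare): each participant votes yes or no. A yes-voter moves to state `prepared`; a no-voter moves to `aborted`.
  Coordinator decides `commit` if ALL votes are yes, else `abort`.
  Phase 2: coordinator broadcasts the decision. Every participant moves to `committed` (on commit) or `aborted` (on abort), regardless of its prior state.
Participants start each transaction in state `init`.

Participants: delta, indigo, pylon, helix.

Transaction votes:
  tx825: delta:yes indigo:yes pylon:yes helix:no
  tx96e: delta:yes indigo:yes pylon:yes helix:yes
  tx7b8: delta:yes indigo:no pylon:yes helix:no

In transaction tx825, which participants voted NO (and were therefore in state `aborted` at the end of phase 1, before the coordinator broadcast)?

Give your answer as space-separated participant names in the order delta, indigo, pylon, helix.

Txn tx825 phase 1: delta yes -> prepared; indigo yes -> prepared; pylon yes -> prepared; helix no -> aborted

Answer: helix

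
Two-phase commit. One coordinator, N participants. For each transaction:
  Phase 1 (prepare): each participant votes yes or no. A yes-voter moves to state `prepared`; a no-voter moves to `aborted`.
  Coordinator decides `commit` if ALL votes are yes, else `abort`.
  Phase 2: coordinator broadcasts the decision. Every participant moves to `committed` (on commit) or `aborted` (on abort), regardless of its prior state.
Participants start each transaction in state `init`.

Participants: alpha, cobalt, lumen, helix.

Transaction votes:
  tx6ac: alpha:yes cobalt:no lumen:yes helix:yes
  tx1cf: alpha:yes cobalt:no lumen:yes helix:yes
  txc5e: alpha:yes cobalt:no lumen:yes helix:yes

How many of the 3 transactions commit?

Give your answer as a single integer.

Answer: 0

Derivation:
tx6ac: no from cobalt -> abort (commits=0)
tx1cf: no from cobalt -> abort (commits=0)
txc5e: no from cobalt -> abort (commits=0)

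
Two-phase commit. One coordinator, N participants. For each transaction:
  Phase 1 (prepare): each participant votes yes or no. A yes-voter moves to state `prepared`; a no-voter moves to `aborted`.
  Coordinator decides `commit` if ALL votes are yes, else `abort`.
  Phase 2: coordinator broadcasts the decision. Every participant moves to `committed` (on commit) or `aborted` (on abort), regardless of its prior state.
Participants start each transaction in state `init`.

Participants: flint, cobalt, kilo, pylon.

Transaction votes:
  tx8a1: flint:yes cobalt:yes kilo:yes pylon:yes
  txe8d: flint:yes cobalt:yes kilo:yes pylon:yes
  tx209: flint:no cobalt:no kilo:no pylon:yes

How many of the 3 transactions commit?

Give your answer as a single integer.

Answer: 2

Derivation:
tx8a1: all yes -> commit (commits=1)
txe8d: all yes -> commit (commits=2)
tx209: no from flint, cobalt, kilo -> abort (commits=2)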